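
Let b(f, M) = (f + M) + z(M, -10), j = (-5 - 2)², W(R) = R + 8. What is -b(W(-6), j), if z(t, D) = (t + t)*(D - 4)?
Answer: 1321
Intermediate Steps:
W(R) = 8 + R
z(t, D) = 2*t*(-4 + D) (z(t, D) = (2*t)*(-4 + D) = 2*t*(-4 + D))
j = 49 (j = (-7)² = 49)
b(f, M) = f - 27*M (b(f, M) = (f + M) + 2*M*(-4 - 10) = (M + f) + 2*M*(-14) = (M + f) - 28*M = f - 27*M)
-b(W(-6), j) = -((8 - 6) - 27*49) = -(2 - 1323) = -1*(-1321) = 1321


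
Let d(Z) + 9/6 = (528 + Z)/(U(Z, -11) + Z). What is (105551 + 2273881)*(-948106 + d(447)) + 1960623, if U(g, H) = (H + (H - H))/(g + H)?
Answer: -439641825856918077/194881 ≈ -2.2559e+12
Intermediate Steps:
U(g, H) = H/(H + g) (U(g, H) = (H + 0)/(H + g) = H/(H + g))
d(Z) = -3/2 + (528 + Z)/(Z - 11/(-11 + Z)) (d(Z) = -3/2 + (528 + Z)/(-11/(-11 + Z) + Z) = -3/2 + (528 + Z)/(Z - 11/(-11 + Z)))
(105551 + 2273881)*(-948106 + d(447)) + 1960623 = (105551 + 2273881)*(-948106 + (33 - (-1056 + 447)*(-11 + 447))/(2*(-11 + 447*(-11 + 447)))) + 1960623 = 2379432*(-948106 + (33 - 1*(-609)*436)/(2*(-11 + 447*436))) + 1960623 = 2379432*(-948106 + (33 + 265524)/(2*(-11 + 194892))) + 1960623 = 2379432*(-948106 + (1/2)*265557/194881) + 1960623 = 2379432*(-948106 + (1/2)*(1/194881)*265557) + 1960623 = 2379432*(-948106 + 265557/389762) + 1960623 = 2379432*(-369535425215/389762) + 1960623 = -439642207945088940/194881 + 1960623 = -439641825856918077/194881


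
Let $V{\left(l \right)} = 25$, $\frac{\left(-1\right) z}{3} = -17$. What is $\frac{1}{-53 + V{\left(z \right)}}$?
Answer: $- \frac{1}{28} \approx -0.035714$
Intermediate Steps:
$z = 51$ ($z = \left(-3\right) \left(-17\right) = 51$)
$\frac{1}{-53 + V{\left(z \right)}} = \frac{1}{-53 + 25} = \frac{1}{-28} = - \frac{1}{28}$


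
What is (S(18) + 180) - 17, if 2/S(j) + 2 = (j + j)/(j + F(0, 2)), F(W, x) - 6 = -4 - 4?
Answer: 171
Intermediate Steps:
F(W, x) = -2 (F(W, x) = 6 + (-4 - 4) = 6 - 8 = -2)
S(j) = 2/(-2 + 2*j/(-2 + j)) (S(j) = 2/(-2 + (j + j)/(j - 2)) = 2/(-2 + (2*j)/(-2 + j)) = 2/(-2 + 2*j/(-2 + j)))
(S(18) + 180) - 17 = ((-1 + (½)*18) + 180) - 17 = ((-1 + 9) + 180) - 17 = (8 + 180) - 17 = 188 - 17 = 171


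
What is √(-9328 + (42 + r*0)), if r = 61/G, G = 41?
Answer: I*√9286 ≈ 96.364*I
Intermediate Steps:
r = 61/41 ≈ 1.4878
√(-9328 + (42 + r*0)) = √(-9328 + (42 + (61/41)*0)) = √(-9328 + (42 + 0)) = √(-9328 + 42) = √(-9286) = I*√9286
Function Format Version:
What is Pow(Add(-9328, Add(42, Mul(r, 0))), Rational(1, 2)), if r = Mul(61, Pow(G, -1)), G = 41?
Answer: Mul(I, Pow(9286, Rational(1, 2))) ≈ Mul(96.364, I)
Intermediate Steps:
r = Rational(61, 41) (r = Mul(61, Pow(41, -1)) = Mul(61, Rational(1, 41)) = Rational(61, 41) ≈ 1.4878)
Pow(Add(-9328, Add(42, Mul(r, 0))), Rational(1, 2)) = Pow(Add(-9328, Add(42, Mul(Rational(61, 41), 0))), Rational(1, 2)) = Pow(Add(-9328, Add(42, 0)), Rational(1, 2)) = Pow(Add(-9328, 42), Rational(1, 2)) = Pow(-9286, Rational(1, 2)) = Mul(I, Pow(9286, Rational(1, 2)))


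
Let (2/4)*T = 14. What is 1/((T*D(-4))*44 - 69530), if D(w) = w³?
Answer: -1/148378 ≈ -6.7395e-6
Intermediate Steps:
T = 28 (T = 2*14 = 28)
1/((T*D(-4))*44 - 69530) = 1/((28*(-4)³)*44 - 69530) = 1/((28*(-64))*44 - 69530) = 1/(-1792*44 - 69530) = 1/(-78848 - 69530) = 1/(-148378) = -1/148378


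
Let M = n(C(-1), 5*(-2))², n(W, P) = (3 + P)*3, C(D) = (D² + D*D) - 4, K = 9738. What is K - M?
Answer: 9297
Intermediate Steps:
C(D) = -4 + 2*D² (C(D) = (D² + D²) - 4 = 2*D² - 4 = -4 + 2*D²)
n(W, P) = 9 + 3*P
M = 441 (M = (9 + 3*(5*(-2)))² = (9 + 3*(-10))² = (9 - 30)² = (-21)² = 441)
K - M = 9738 - 1*441 = 9738 - 441 = 9297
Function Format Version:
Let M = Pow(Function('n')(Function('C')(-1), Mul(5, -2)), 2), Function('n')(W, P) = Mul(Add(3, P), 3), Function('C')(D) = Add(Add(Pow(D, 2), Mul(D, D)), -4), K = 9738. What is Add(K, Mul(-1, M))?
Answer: 9297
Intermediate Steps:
Function('C')(D) = Add(-4, Mul(2, Pow(D, 2))) (Function('C')(D) = Add(Add(Pow(D, 2), Pow(D, 2)), -4) = Add(Mul(2, Pow(D, 2)), -4) = Add(-4, Mul(2, Pow(D, 2))))
Function('n')(W, P) = Add(9, Mul(3, P))
M = 441 (M = Pow(Add(9, Mul(3, Mul(5, -2))), 2) = Pow(Add(9, Mul(3, -10)), 2) = Pow(Add(9, -30), 2) = Pow(-21, 2) = 441)
Add(K, Mul(-1, M)) = Add(9738, Mul(-1, 441)) = Add(9738, -441) = 9297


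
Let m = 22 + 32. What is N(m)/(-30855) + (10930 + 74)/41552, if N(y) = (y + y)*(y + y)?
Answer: -1727787/15262940 ≈ -0.11320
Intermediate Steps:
m = 54
N(y) = 4*y² (N(y) = (2*y)*(2*y) = 4*y²)
N(m)/(-30855) + (10930 + 74)/41552 = (4*54²)/(-30855) + (10930 + 74)/41552 = (4*2916)*(-1/30855) + 11004*(1/41552) = 11664*(-1/30855) + 393/1484 = -3888/10285 + 393/1484 = -1727787/15262940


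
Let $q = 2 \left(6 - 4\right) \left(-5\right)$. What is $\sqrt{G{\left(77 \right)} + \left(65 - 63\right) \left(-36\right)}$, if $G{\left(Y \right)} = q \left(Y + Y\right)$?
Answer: $4 i \sqrt{197} \approx 56.143 i$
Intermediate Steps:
$q = -20$ ($q = 2 \left(6 - 4\right) \left(-5\right) = 2 \cdot 2 \left(-5\right) = 4 \left(-5\right) = -20$)
$G{\left(Y \right)} = - 40 Y$ ($G{\left(Y \right)} = - 20 \left(Y + Y\right) = - 20 \cdot 2 Y = - 40 Y$)
$\sqrt{G{\left(77 \right)} + \left(65 - 63\right) \left(-36\right)} = \sqrt{\left(-40\right) 77 + \left(65 - 63\right) \left(-36\right)} = \sqrt{-3080 + 2 \left(-36\right)} = \sqrt{-3080 - 72} = \sqrt{-3152} = 4 i \sqrt{197}$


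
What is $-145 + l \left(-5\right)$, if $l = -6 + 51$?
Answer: $-370$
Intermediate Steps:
$l = 45$
$-145 + l \left(-5\right) = -145 + 45 \left(-5\right) = -145 - 225 = -370$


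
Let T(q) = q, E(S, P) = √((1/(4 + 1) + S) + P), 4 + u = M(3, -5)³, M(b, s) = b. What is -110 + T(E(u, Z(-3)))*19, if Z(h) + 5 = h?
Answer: -110 + 38*√95/5 ≈ -35.924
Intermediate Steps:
Z(h) = -5 + h
u = 23 (u = -4 + 3³ = -4 + 27 = 23)
E(S, P) = √(⅕ + P + S) (E(S, P) = √((1/5 + S) + P) = √((⅕ + S) + P) = √(⅕ + P + S))
-110 + T(E(u, Z(-3)))*19 = -110 + (√(5 + 25*(-5 - 3) + 25*23)/5)*19 = -110 + (√(5 + 25*(-8) + 575)/5)*19 = -110 + (√(5 - 200 + 575)/5)*19 = -110 + (√380/5)*19 = -110 + ((2*√95)/5)*19 = -110 + (2*√95/5)*19 = -110 + 38*√95/5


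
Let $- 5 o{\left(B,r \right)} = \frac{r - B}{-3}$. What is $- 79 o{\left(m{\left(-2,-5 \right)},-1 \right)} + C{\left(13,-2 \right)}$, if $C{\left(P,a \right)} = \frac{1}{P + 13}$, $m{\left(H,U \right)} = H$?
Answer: $- \frac{2039}{390} \approx -5.2282$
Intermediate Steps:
$C{\left(P,a \right)} = \frac{1}{13 + P}$
$o{\left(B,r \right)} = - \frac{B}{15} + \frac{r}{15}$ ($o{\left(B,r \right)} = - \frac{\left(r - B\right) \frac{1}{-3}}{5} = - \frac{\left(r - B\right) \left(- \frac{1}{3}\right)}{5} = - \frac{- \frac{r}{3} + \frac{B}{3}}{5} = - \frac{B}{15} + \frac{r}{15}$)
$- 79 o{\left(m{\left(-2,-5 \right)},-1 \right)} + C{\left(13,-2 \right)} = - 79 \left(\left(- \frac{1}{15}\right) \left(-2\right) + \frac{1}{15} \left(-1\right)\right) + \frac{1}{13 + 13} = - 79 \left(\frac{2}{15} - \frac{1}{15}\right) + \frac{1}{26} = \left(-79\right) \frac{1}{15} + \frac{1}{26} = - \frac{79}{15} + \frac{1}{26} = - \frac{2039}{390}$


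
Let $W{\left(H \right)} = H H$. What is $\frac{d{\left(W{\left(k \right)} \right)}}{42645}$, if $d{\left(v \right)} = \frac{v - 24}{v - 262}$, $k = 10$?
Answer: $- \frac{38}{3454245} \approx -1.1001 \cdot 10^{-5}$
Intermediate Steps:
$W{\left(H \right)} = H^{2}$
$d{\left(v \right)} = \frac{-24 + v}{-262 + v}$
$\frac{d{\left(W{\left(k \right)} \right)}}{42645} = \frac{\frac{1}{-262 + 10^{2}} \left(-24 + 10^{2}\right)}{42645} = \frac{-24 + 100}{-262 + 100} \cdot \frac{1}{42645} = \frac{1}{-162} \cdot 76 \cdot \frac{1}{42645} = \left(- \frac{1}{162}\right) 76 \cdot \frac{1}{42645} = \left(- \frac{38}{81}\right) \frac{1}{42645} = - \frac{38}{3454245}$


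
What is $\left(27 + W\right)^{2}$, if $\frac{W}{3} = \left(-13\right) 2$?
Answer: $2601$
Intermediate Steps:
$W = -78$ ($W = 3 \left(\left(-13\right) 2\right) = 3 \left(-26\right) = -78$)
$\left(27 + W\right)^{2} = \left(27 - 78\right)^{2} = \left(-51\right)^{2} = 2601$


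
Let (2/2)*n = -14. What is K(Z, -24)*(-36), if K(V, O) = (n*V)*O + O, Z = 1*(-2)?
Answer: 25056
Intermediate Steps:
n = -14
Z = -2
K(V, O) = O - 14*O*V (K(V, O) = (-14*V)*O + O = -14*O*V + O = O - 14*O*V)
K(Z, -24)*(-36) = -24*(1 - 14*(-2))*(-36) = -24*(1 + 28)*(-36) = -24*29*(-36) = -696*(-36) = 25056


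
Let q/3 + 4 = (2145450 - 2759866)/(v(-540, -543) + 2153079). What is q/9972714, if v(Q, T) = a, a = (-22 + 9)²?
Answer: -576713/447369301564 ≈ -1.2891e-6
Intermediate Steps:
a = 169 (a = (-13)² = 169)
v(Q, T) = 169
q = -1730139/134578 (q = -12 + 3*((2145450 - 2759866)/(169 + 2153079)) = -12 + 3*(-614416/2153248) = -12 + 3*(-614416*1/2153248) = -12 + 3*(-38401/134578) = -12 - 115203/134578 = -1730139/134578 ≈ -12.856)
q/9972714 = -1730139/134578/9972714 = -1730139/134578*1/9972714 = -576713/447369301564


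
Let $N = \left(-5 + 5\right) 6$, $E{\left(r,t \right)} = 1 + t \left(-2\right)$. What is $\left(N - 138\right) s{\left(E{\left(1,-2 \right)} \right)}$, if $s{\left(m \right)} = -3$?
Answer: $414$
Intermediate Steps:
$E{\left(r,t \right)} = 1 - 2 t$
$N = 0$ ($N = 0 \cdot 6 = 0$)
$\left(N - 138\right) s{\left(E{\left(1,-2 \right)} \right)} = \left(0 - 138\right) \left(-3\right) = \left(-138\right) \left(-3\right) = 414$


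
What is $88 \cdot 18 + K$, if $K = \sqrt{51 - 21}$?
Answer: $1584 + \sqrt{30} \approx 1589.5$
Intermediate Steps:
$K = \sqrt{30} \approx 5.4772$
$88 \cdot 18 + K = 88 \cdot 18 + \sqrt{30} = 1584 + \sqrt{30}$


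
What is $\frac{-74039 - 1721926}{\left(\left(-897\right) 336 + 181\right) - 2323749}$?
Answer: $\frac{359193}{524992} \approx 0.68419$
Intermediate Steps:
$\frac{-74039 - 1721926}{\left(\left(-897\right) 336 + 181\right) - 2323749} = - \frac{1795965}{\left(-301392 + 181\right) - 2323749} = - \frac{1795965}{-301211 - 2323749} = - \frac{1795965}{-2624960} = \left(-1795965\right) \left(- \frac{1}{2624960}\right) = \frac{359193}{524992}$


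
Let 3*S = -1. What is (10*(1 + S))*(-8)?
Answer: -160/3 ≈ -53.333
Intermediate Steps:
S = -1/3 (S = (1/3)*(-1) = -1/3 ≈ -0.33333)
(10*(1 + S))*(-8) = (10*(1 - 1/3))*(-8) = (10*(2/3))*(-8) = (20/3)*(-8) = -160/3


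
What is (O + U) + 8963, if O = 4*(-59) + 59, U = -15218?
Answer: -6432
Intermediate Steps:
O = -177 (O = -236 + 59 = -177)
(O + U) + 8963 = (-177 - 15218) + 8963 = -15395 + 8963 = -6432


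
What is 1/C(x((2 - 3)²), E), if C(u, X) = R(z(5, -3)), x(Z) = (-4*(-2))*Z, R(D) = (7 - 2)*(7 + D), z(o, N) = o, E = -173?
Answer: 1/60 ≈ 0.016667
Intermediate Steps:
R(D) = 35 + 5*D (R(D) = 5*(7 + D) = 35 + 5*D)
x(Z) = 8*Z
C(u, X) = 60 (C(u, X) = 35 + 5*5 = 35 + 25 = 60)
1/C(x((2 - 3)²), E) = 1/60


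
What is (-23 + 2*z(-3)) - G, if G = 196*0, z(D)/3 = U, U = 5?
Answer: 7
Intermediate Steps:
z(D) = 15 (z(D) = 3*5 = 15)
G = 0
(-23 + 2*z(-3)) - G = (-23 + 2*15) - 1*0 = (-23 + 30) + 0 = 7 + 0 = 7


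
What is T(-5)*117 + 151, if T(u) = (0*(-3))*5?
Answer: 151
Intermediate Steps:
T(u) = 0 (T(u) = 0*5 = 0)
T(-5)*117 + 151 = 0*117 + 151 = 0 + 151 = 151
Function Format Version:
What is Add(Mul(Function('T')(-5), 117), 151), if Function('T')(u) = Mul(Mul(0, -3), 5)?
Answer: 151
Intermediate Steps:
Function('T')(u) = 0 (Function('T')(u) = Mul(0, 5) = 0)
Add(Mul(Function('T')(-5), 117), 151) = Add(Mul(0, 117), 151) = Add(0, 151) = 151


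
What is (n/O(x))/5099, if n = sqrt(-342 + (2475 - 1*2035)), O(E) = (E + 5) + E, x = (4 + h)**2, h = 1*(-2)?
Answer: 7*sqrt(2)/66287 ≈ 0.00014934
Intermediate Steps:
h = -2
x = 4 (x = (4 - 2)**2 = 2**2 = 4)
O(E) = 5 + 2*E (O(E) = (5 + E) + E = 5 + 2*E)
n = 7*sqrt(2) (n = sqrt(-342 + (2475 - 2035)) = sqrt(-342 + 440) = sqrt(98) = 7*sqrt(2) ≈ 9.8995)
(n/O(x))/5099 = ((7*sqrt(2))/(5 + 2*4))/5099 = ((7*sqrt(2))/(5 + 8))*(1/5099) = ((7*sqrt(2))/13)*(1/5099) = ((7*sqrt(2))*(1/13))*(1/5099) = (7*sqrt(2)/13)*(1/5099) = 7*sqrt(2)/66287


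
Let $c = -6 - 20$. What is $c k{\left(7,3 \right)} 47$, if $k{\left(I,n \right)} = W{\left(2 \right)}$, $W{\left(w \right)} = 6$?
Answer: $-7332$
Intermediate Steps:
$k{\left(I,n \right)} = 6$
$c = -26$ ($c = -6 - 20 = -26$)
$c k{\left(7,3 \right)} 47 = \left(-26\right) 6 \cdot 47 = \left(-156\right) 47 = -7332$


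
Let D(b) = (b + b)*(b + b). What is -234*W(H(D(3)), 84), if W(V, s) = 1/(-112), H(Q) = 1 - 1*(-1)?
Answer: 117/56 ≈ 2.0893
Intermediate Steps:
D(b) = 4*b² (D(b) = (2*b)*(2*b) = 4*b²)
H(Q) = 2 (H(Q) = 1 + 1 = 2)
W(V, s) = -1/112
-234*W(H(D(3)), 84) = -234*(-1/112) = 117/56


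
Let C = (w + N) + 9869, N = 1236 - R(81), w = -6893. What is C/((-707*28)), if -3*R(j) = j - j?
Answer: -1053/4949 ≈ -0.21277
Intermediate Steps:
R(j) = 0 (R(j) = -(j - j)/3 = -⅓*0 = 0)
N = 1236 (N = 1236 - 1*0 = 1236 + 0 = 1236)
C = 4212 (C = (-6893 + 1236) + 9869 = -5657 + 9869 = 4212)
C/((-707*28)) = 4212/((-707*28)) = 4212/(-19796) = 4212*(-1/19796) = -1053/4949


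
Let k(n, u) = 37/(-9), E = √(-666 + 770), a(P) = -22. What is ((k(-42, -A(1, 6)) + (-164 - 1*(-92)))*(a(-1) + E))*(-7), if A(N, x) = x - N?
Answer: -105490/9 + 9590*√26/9 ≈ -6287.8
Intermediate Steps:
E = 2*√26 (E = √104 = 2*√26 ≈ 10.198)
k(n, u) = -37/9 (k(n, u) = 37*(-⅑) = -37/9)
((k(-42, -A(1, 6)) + (-164 - 1*(-92)))*(a(-1) + E))*(-7) = ((-37/9 + (-164 - 1*(-92)))*(-22 + 2*√26))*(-7) = ((-37/9 + (-164 + 92))*(-22 + 2*√26))*(-7) = ((-37/9 - 72)*(-22 + 2*√26))*(-7) = -685*(-22 + 2*√26)/9*(-7) = (15070/9 - 1370*√26/9)*(-7) = -105490/9 + 9590*√26/9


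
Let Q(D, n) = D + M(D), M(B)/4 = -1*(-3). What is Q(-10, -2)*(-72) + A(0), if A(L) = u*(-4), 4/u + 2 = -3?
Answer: -704/5 ≈ -140.80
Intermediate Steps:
u = -⅘ (u = 4/(-2 - 3) = 4/(-5) = 4*(-⅕) = -⅘ ≈ -0.80000)
A(L) = 16/5 (A(L) = -⅘*(-4) = 16/5)
M(B) = 12 (M(B) = 4*(-1*(-3)) = 4*3 = 12)
Q(D, n) = 12 + D (Q(D, n) = D + 12 = 12 + D)
Q(-10, -2)*(-72) + A(0) = (12 - 10)*(-72) + 16/5 = 2*(-72) + 16/5 = -144 + 16/5 = -704/5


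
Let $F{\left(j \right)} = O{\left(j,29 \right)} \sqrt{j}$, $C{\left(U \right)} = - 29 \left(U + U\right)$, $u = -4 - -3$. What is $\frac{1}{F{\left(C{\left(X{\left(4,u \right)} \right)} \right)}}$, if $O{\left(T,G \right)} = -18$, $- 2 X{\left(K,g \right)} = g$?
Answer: $\frac{i \sqrt{29}}{522} \approx 0.010316 i$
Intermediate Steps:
$u = -1$ ($u = -4 + 3 = -1$)
$X{\left(K,g \right)} = - \frac{g}{2}$
$C{\left(U \right)} = - 58 U$ ($C{\left(U \right)} = - 29 \cdot 2 U = - 58 U$)
$F{\left(j \right)} = - 18 \sqrt{j}$
$\frac{1}{F{\left(C{\left(X{\left(4,u \right)} \right)} \right)}} = \frac{1}{\left(-18\right) \sqrt{- 58 \left(\left(- \frac{1}{2}\right) \left(-1\right)\right)}} = \frac{1}{\left(-18\right) \sqrt{\left(-58\right) \frac{1}{2}}} = \frac{1}{\left(-18\right) \sqrt{-29}} = \frac{1}{\left(-18\right) i \sqrt{29}} = \frac{i \sqrt{29}}{522}$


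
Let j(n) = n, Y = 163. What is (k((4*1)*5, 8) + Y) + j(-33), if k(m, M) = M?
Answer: 138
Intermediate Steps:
(k((4*1)*5, 8) + Y) + j(-33) = (8 + 163) - 33 = 171 - 33 = 138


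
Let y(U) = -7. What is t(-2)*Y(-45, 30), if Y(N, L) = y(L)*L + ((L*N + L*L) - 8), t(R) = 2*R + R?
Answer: 4008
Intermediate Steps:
t(R) = 3*R
Y(N, L) = -8 + L**2 - 7*L + L*N (Y(N, L) = -7*L + ((L*N + L*L) - 8) = -7*L + ((L*N + L**2) - 8) = -7*L + ((L**2 + L*N) - 8) = -7*L + (-8 + L**2 + L*N) = -8 + L**2 - 7*L + L*N)
t(-2)*Y(-45, 30) = (3*(-2))*(-8 + 30**2 - 7*30 + 30*(-45)) = -6*(-8 + 900 - 210 - 1350) = -6*(-668) = 4008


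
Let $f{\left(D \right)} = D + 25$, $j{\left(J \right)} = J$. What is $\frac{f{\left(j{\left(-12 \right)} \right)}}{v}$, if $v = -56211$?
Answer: $- \frac{13}{56211} \approx -0.00023127$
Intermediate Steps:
$f{\left(D \right)} = 25 + D$
$\frac{f{\left(j{\left(-12 \right)} \right)}}{v} = \frac{25 - 12}{-56211} = 13 \left(- \frac{1}{56211}\right) = - \frac{13}{56211}$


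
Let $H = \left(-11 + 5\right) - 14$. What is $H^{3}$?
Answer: $-8000$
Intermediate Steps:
$H = -20$ ($H = -6 - 14 = -20$)
$H^{3} = \left(-20\right)^{3} = -8000$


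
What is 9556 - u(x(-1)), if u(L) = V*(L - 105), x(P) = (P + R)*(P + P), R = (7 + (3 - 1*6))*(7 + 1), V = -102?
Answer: -7478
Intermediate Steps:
R = 32 (R = (7 + (3 - 6))*8 = (7 - 3)*8 = 4*8 = 32)
x(P) = 2*P*(32 + P) (x(P) = (P + 32)*(P + P) = (32 + P)*(2*P) = 2*P*(32 + P))
u(L) = 10710 - 102*L (u(L) = -102*(L - 105) = -102*(-105 + L) = 10710 - 102*L)
9556 - u(x(-1)) = 9556 - (10710 - 204*(-1)*(32 - 1)) = 9556 - (10710 - 204*(-1)*31) = 9556 - (10710 - 102*(-62)) = 9556 - (10710 + 6324) = 9556 - 1*17034 = 9556 - 17034 = -7478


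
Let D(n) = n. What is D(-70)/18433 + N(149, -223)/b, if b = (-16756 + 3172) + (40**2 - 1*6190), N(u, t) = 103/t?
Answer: -281797541/74705299266 ≈ -0.0037721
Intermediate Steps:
b = -18174 (b = -13584 + (1600 - 6190) = -13584 - 4590 = -18174)
D(-70)/18433 + N(149, -223)/b = -70/18433 + (103/(-223))/(-18174) = -70*1/18433 + (103*(-1/223))*(-1/18174) = -70/18433 - 103/223*(-1/18174) = -70/18433 + 103/4052802 = -281797541/74705299266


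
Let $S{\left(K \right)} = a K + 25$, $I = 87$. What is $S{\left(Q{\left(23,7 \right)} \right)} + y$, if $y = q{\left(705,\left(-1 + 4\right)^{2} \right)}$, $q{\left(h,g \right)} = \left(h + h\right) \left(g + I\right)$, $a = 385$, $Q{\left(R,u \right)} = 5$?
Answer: $137310$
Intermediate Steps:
$q{\left(h,g \right)} = 2 h \left(87 + g\right)$ ($q{\left(h,g \right)} = \left(h + h\right) \left(g + 87\right) = 2 h \left(87 + g\right)$)
$y = 135360$ ($y = 2 \cdot 705 \left(87 + \left(-1 + 4\right)^{2}\right) = 2 \cdot 705 \left(87 + 3^{2}\right) = 2 \cdot 705 \left(87 + 9\right) = 2 \cdot 705 \cdot 96 = 135360$)
$S{\left(K \right)} = 25 + 385 K$ ($S{\left(K \right)} = 385 K + 25 = 25 + 385 K$)
$S{\left(Q{\left(23,7 \right)} \right)} + y = \left(25 + 385 \cdot 5\right) + 135360 = \left(25 + 1925\right) + 135360 = 1950 + 135360 = 137310$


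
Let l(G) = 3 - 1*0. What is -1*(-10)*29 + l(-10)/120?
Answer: 11601/40 ≈ 290.02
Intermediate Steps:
l(G) = 3 (l(G) = 3 + 0 = 3)
-1*(-10)*29 + l(-10)/120 = -1*(-10)*29 + 3/120 = 10*29 + 3*(1/120) = 290 + 1/40 = 11601/40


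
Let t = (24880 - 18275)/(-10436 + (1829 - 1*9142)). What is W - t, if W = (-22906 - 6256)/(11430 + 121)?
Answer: -441301983/205018699 ≈ -2.1525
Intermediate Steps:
W = -29162/11551 ≈ -2.5246
t = -6605/17749 (t = 6605/(-10436 + (1829 - 9142)) = 6605/(-10436 - 7313) = 6605/(-17749) = 6605*(-1/17749) = -6605/17749 ≈ -0.37213)
W - t = -29162/11551 - 1*(-6605/17749) = -29162/11551 + 6605/17749 = -441301983/205018699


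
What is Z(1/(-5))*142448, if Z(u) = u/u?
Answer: 142448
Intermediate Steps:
Z(u) = 1
Z(1/(-5))*142448 = 1*142448 = 142448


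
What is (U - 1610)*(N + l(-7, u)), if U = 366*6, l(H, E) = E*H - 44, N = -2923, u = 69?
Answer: -2021700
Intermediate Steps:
l(H, E) = -44 + E*H
U = 2196
(U - 1610)*(N + l(-7, u)) = (2196 - 1610)*(-2923 + (-44 + 69*(-7))) = 586*(-2923 + (-44 - 483)) = 586*(-2923 - 527) = 586*(-3450) = -2021700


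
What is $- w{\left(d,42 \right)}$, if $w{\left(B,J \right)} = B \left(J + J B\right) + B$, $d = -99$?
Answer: $-407385$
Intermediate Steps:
$w{\left(B,J \right)} = B + B \left(J + B J\right)$ ($w{\left(B,J \right)} = B \left(J + B J\right) + B = B + B \left(J + B J\right)$)
$- w{\left(d,42 \right)} = - \left(-99\right) \left(1 + 42 - 4158\right) = - \left(-99\right) \left(-4115\right) = \left(-1\right) 407385 = -407385$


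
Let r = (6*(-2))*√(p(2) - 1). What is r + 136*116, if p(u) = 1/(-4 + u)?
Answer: 15776 - 6*I*√6 ≈ 15776.0 - 14.697*I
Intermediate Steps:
r = -6*I*√6 (r = (6*(-2))*√(1/(-4 + 2) - 1) = -12*√(1/(-2) - 1) = -12*√(-½ - 1) = -6*I*√6 ≈ -14.697*I)
r + 136*116 = -6*I*√6 + 136*116 = -6*I*√6 + 15776 = 15776 - 6*I*√6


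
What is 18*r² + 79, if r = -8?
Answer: 1231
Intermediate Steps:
18*r² + 79 = 18*(-8)² + 79 = 18*64 + 79 = 1152 + 79 = 1231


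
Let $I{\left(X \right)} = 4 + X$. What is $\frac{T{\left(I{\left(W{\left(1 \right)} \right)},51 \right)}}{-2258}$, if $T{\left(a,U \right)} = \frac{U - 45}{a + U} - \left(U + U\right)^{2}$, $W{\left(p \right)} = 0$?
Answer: $\frac{286107}{62095} \approx 4.6076$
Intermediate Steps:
$T{\left(a,U \right)} = - 4 U^{2} + \frac{-45 + U}{U + a}$ ($T{\left(a,U \right)} = \frac{-45 + U}{U + a} - \left(2 U\right)^{2} = \frac{-45 + U}{U + a} - 4 U^{2} = - 4 U^{2} + \frac{-45 + U}{U + a}$)
$\frac{T{\left(I{\left(W{\left(1 \right)} \right)},51 \right)}}{-2258} = \frac{\frac{1}{51 + \left(4 + 0\right)} \left(-45 + 51 - 4 \cdot 51^{3} - 4 \left(4 + 0\right) 51^{2}\right)}{-2258} = \frac{-45 + 51 - 530604 - 16 \cdot 2601}{51 + 4} \left(- \frac{1}{2258}\right) = \frac{-45 + 51 - 530604 - 41616}{55} \left(- \frac{1}{2258}\right) = \frac{1}{55} \left(-572214\right) \left(- \frac{1}{2258}\right) = \left(- \frac{572214}{55}\right) \left(- \frac{1}{2258}\right) = \frac{286107}{62095}$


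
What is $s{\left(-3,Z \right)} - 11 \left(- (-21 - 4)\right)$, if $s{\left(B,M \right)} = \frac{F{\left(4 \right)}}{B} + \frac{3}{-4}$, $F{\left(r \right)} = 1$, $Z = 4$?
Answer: $- \frac{3313}{12} \approx -276.08$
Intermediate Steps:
$s{\left(B,M \right)} = - \frac{3}{4} + \frac{1}{B}$ ($s{\left(B,M \right)} = 1 \frac{1}{B} + \frac{3}{-4} = \frac{1}{B} + 3 \left(- \frac{1}{4}\right) = \frac{1}{B} - \frac{3}{4} = - \frac{3}{4} + \frac{1}{B}$)
$s{\left(-3,Z \right)} - 11 \left(- (-21 - 4)\right) = \left(- \frac{3}{4} + \frac{1}{-3}\right) - 11 \left(- (-21 - 4)\right) = \left(- \frac{3}{4} - \frac{1}{3}\right) - 11 \left(\left(-1\right) \left(-25\right)\right) = - \frac{13}{12} - 275 = - \frac{3313}{12}$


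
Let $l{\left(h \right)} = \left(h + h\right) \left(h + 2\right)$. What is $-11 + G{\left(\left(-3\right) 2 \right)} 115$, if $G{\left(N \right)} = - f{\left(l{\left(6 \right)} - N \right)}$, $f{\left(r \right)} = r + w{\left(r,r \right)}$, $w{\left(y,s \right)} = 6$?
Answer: $-12431$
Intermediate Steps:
$l{\left(h \right)} = 2 h \left(2 + h\right)$
$f{\left(r \right)} = 6 + r$ ($f{\left(r \right)} = r + 6 = 6 + r$)
$G{\left(N \right)} = -102 + N$ ($G{\left(N \right)} = - (6 - \left(N - 12 \left(2 + 6\right)\right)) = - (6 - \left(-96 + N\right)) = - (102 - N) = -102 + N$)
$-11 + G{\left(\left(-3\right) 2 \right)} 115 = -11 + \left(-102 - 6\right) 115 = -11 - 12420 = -12431$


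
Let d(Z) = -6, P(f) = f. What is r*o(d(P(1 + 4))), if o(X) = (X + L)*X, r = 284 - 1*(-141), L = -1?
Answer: 17850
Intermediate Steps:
r = 425 (r = 284 + 141 = 425)
o(X) = X*(-1 + X) (o(X) = (X - 1)*X = (-1 + X)*X = X*(-1 + X))
r*o(d(P(1 + 4))) = 425*(-6*(-1 - 6)) = 425*(-6*(-7)) = 425*42 = 17850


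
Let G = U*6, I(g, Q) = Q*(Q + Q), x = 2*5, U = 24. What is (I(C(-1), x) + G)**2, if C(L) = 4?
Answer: 118336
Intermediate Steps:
x = 10
I(g, Q) = 2*Q**2 (I(g, Q) = Q*(2*Q) = 2*Q**2)
G = 144 (G = 24*6 = 144)
(I(C(-1), x) + G)**2 = (2*10**2 + 144)**2 = (2*100 + 144)**2 = (200 + 144)**2 = 344**2 = 118336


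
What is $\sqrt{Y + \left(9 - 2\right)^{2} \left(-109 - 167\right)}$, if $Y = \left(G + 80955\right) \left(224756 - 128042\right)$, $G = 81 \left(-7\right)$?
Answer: $2 \sqrt{1943657877} \approx 88174.0$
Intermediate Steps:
$G = -567$
$Y = 7774645032$ ($Y = \left(-567 + 80955\right) \left(224756 - 128042\right) = 80388 \cdot 96714 = 7774645032$)
$\sqrt{Y + \left(9 - 2\right)^{2} \left(-109 - 167\right)} = \sqrt{7774645032 + \left(9 - 2\right)^{2} \left(-109 - 167\right)} = \sqrt{7774645032 + 7^{2} \left(-276\right)} = \sqrt{7774645032 + 49 \left(-276\right)} = \sqrt{7774645032 - 13524} = \sqrt{7774631508} = 2 \sqrt{1943657877}$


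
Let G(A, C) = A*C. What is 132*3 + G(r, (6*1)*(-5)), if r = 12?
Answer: 36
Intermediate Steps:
132*3 + G(r, (6*1)*(-5)) = 132*3 + 12*((6*1)*(-5)) = 396 + 12*(6*(-5)) = 396 + 12*(-30) = 396 - 360 = 36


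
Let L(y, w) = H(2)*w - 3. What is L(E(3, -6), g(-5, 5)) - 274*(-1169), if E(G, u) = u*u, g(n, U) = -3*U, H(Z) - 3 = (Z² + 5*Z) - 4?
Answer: 320108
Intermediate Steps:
H(Z) = -1 + Z² + 5*Z (H(Z) = 3 + ((Z² + 5*Z) - 4) = 3 + (-4 + Z² + 5*Z) = -1 + Z² + 5*Z)
E(G, u) = u²
L(y, w) = -3 + 13*w (L(y, w) = (-1 + 2² + 5*2)*w - 3 = (-1 + 4 + 10)*w - 3 = 13*w - 3 = -3 + 13*w)
L(E(3, -6), g(-5, 5)) - 274*(-1169) = (-3 + 13*(-3*5)) - 274*(-1169) = (-3 + 13*(-15)) + 320306 = (-3 - 195) + 320306 = -198 + 320306 = 320108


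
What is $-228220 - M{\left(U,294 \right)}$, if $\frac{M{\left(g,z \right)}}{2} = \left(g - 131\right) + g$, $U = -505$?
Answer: $-225938$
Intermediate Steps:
$M{\left(g,z \right)} = -262 + 4 g$ ($M{\left(g,z \right)} = 2 \left(\left(g - 131\right) + g\right) = 2 \left(\left(-131 + g\right) + g\right) = 2 \left(-131 + 2 g\right) = -262 + 4 g$)
$-228220 - M{\left(U,294 \right)} = -228220 - \left(-262 + 4 \left(-505\right)\right) = -228220 - \left(-262 - 2020\right) = -228220 - -2282 = -228220 + 2282 = -225938$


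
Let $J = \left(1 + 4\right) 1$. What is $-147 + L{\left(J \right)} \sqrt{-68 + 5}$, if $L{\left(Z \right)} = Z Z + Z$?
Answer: $-147 + 90 i \sqrt{7} \approx -147.0 + 238.12 i$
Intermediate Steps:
$J = 5$ ($J = 5 \cdot 1 = 5$)
$L{\left(Z \right)} = Z + Z^{2}$ ($L{\left(Z \right)} = Z^{2} + Z = Z + Z^{2}$)
$-147 + L{\left(J \right)} \sqrt{-68 + 5} = -147 + 5 \left(1 + 5\right) \sqrt{-68 + 5} = -147 + 5 \cdot 6 \sqrt{-63} = -147 + 30 \cdot 3 i \sqrt{7} = -147 + 90 i \sqrt{7}$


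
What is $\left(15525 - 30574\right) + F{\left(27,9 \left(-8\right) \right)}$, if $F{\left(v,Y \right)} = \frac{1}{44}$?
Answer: $- \frac{662155}{44} \approx -15049.0$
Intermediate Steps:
$F{\left(v,Y \right)} = \frac{1}{44}$
$\left(15525 - 30574\right) + F{\left(27,9 \left(-8\right) \right)} = \left(15525 - 30574\right) + \frac{1}{44} = -15049 + \frac{1}{44} = - \frac{662155}{44}$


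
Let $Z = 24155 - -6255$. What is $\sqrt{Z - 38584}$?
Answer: $i \sqrt{8174} \approx 90.41 i$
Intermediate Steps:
$Z = 30410$ ($Z = 24155 + 6255 = 30410$)
$\sqrt{Z - 38584} = \sqrt{30410 - 38584} = \sqrt{-8174} = i \sqrt{8174}$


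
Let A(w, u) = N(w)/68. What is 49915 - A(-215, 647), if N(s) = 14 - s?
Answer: 3393991/68 ≈ 49912.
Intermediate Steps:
A(w, u) = 7/34 - w/68 (A(w, u) = (14 - w)/68 = (14 - w)*(1/68) = 7/34 - w/68)
49915 - A(-215, 647) = 49915 - (7/34 - 1/68*(-215)) = 49915 - (7/34 + 215/68) = 49915 - 1*229/68 = 49915 - 229/68 = 3393991/68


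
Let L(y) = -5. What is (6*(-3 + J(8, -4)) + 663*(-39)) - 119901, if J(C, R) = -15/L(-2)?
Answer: -145758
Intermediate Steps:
J(C, R) = 3 (J(C, R) = -15/(-5) = -15*(-⅕) = 3)
(6*(-3 + J(8, -4)) + 663*(-39)) - 119901 = (6*(-3 + 3) + 663*(-39)) - 119901 = (6*0 - 25857) - 119901 = (0 - 25857) - 119901 = -25857 - 119901 = -145758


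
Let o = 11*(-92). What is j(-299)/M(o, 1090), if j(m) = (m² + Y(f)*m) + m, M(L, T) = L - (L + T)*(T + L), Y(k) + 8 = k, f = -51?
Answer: -106743/7096 ≈ -15.043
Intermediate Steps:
o = -1012
Y(k) = -8 + k
M(L, T) = L - (L + T)² (M(L, T) = L - (L + T)*(L + T) = L - (L + T)²)
j(m) = m² - 58*m (j(m) = (m² + (-8 - 51)*m) + m = (m² - 59*m) + m = m² - 58*m)
j(-299)/M(o, 1090) = (-299*(-58 - 299))/(-1012 - (-1012 + 1090)²) = (-299*(-357))/(-1012 - 1*78²) = 106743/(-1012 - 1*6084) = 106743/(-1012 - 6084) = 106743/(-7096) = 106743*(-1/7096) = -106743/7096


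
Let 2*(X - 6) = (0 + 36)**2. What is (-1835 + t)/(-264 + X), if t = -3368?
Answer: -5203/390 ≈ -13.341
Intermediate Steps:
X = 654 (X = 6 + (0 + 36)**2/2 = 6 + (1/2)*36**2 = 6 + (1/2)*1296 = 6 + 648 = 654)
(-1835 + t)/(-264 + X) = (-1835 - 3368)/(-264 + 654) = -5203/390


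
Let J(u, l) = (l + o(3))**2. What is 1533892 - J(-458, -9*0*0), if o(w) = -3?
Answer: 1533883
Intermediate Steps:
J(u, l) = (-3 + l)**2 (J(u, l) = (l - 3)**2 = (-3 + l)**2)
1533892 - J(-458, -9*0*0) = 1533892 - (-3 - 9*0*0)**2 = 1533892 - (-3 + 0*0)**2 = 1533892 - (-3 + 0)**2 = 1533892 - 1*(-3)**2 = 1533892 - 1*9 = 1533892 - 9 = 1533883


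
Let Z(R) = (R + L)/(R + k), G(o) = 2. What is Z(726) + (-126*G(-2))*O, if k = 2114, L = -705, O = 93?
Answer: -66558219/2840 ≈ -23436.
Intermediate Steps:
Z(R) = (-705 + R)/(2114 + R) (Z(R) = (R - 705)/(R + 2114) = (-705 + R)/(2114 + R))
Z(726) + (-126*G(-2))*O = (-705 + 726)/(2114 + 726) - 126*2*93 = 21/2840 - 252*93 = (1/2840)*21 - 23436 = 21/2840 - 23436 = -66558219/2840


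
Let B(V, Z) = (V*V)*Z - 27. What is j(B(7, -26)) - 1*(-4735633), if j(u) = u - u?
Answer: 4735633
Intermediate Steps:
B(V, Z) = -27 + Z*V**2 (B(V, Z) = V**2*Z - 27 = Z*V**2 - 27 = -27 + Z*V**2)
j(u) = 0
j(B(7, -26)) - 1*(-4735633) = 0 - 1*(-4735633) = 0 + 4735633 = 4735633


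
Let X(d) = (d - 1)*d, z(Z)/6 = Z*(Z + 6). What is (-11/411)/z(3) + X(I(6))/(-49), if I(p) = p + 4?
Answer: -5992919/3262518 ≈ -1.8369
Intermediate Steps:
I(p) = 4 + p
z(Z) = 6*Z*(6 + Z) (z(Z) = 6*(Z*(Z + 6)) = 6*(Z*(6 + Z)) = 6*Z*(6 + Z))
X(d) = d*(-1 + d) (X(d) = (-1 + d)*d = d*(-1 + d))
(-11/411)/z(3) + X(I(6))/(-49) = (-11/411)/((6*3*(6 + 3))) + ((4 + 6)*(-1 + (4 + 6)))/(-49) = (-11*1/411)/((6*3*9)) + (10*(-1 + 10))*(-1/49) = -11/411/162 + (10*9)*(-1/49) = -11/411*1/162 + 90*(-1/49) = -11/66582 - 90/49 = -5992919/3262518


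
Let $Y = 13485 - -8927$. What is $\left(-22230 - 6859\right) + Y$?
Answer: $-6677$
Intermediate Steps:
$Y = 22412$ ($Y = 13485 + 8927 = 22412$)
$\left(-22230 - 6859\right) + Y = \left(-22230 - 6859\right) + 22412 = -29089 + 22412 = -6677$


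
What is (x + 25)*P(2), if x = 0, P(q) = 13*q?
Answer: 650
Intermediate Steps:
(x + 25)*P(2) = (0 + 25)*(13*2) = 25*26 = 650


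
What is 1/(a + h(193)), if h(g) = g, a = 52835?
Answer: 1/53028 ≈ 1.8858e-5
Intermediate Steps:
1/(a + h(193)) = 1/(52835 + 193) = 1/53028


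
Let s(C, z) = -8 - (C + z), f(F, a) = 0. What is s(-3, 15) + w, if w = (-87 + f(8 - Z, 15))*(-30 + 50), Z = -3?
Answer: -1760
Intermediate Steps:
s(C, z) = -8 - C - z (s(C, z) = -8 + (-C - z) = -8 - C - z)
w = -1740 (w = (-87 + 0)*(-30 + 50) = -87*20 = -1740)
s(-3, 15) + w = (-8 - 1*(-3) - 1*15) - 1740 = (-8 + 3 - 15) - 1740 = -20 - 1740 = -1760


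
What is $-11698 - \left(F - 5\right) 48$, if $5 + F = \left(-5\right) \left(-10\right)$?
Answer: $-13618$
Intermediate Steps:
$F = 45$ ($F = -5 - -50 = -5 + 50 = 45$)
$-11698 - \left(F - 5\right) 48 = -11698 - \left(45 - 5\right) 48 = -11698 - 40 \cdot 48 = -11698 - 1920 = -13618$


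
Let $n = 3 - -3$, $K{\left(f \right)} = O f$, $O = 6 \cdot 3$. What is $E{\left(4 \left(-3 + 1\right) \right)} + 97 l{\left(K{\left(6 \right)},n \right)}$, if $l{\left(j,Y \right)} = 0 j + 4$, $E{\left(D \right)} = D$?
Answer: $380$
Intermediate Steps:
$O = 18$
$K{\left(f \right)} = 18 f$
$n = 6$ ($n = 3 + 3 = 6$)
$l{\left(j,Y \right)} = 4$ ($l{\left(j,Y \right)} = 0 + 4 = 4$)
$E{\left(4 \left(-3 + 1\right) \right)} + 97 l{\left(K{\left(6 \right)},n \right)} = 4 \left(-3 + 1\right) + 97 \cdot 4 = 4 \left(-2\right) + 388 = -8 + 388 = 380$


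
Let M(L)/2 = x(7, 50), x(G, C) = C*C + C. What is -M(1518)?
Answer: -5100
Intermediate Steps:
x(G, C) = C + C**2 (x(G, C) = C**2 + C = C + C**2)
M(L) = 5100 (M(L) = 2*(50*(1 + 50)) = 2*(50*51) = 2*2550 = 5100)
-M(1518) = -1*5100 = -5100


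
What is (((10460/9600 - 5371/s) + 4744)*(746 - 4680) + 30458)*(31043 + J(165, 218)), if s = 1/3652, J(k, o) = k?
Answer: 72227497229366959/30 ≈ 2.4076e+15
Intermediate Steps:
s = 1/3652 ≈ 0.00027382
(((10460/9600 - 5371/s) + 4744)*(746 - 4680) + 30458)*(31043 + J(165, 218)) = (((10460/9600 - 5371/1/3652) + 4744)*(746 - 4680) + 30458)*(31043 + 165) = (((10460*(1/9600) - 5371*3652) + 4744)*(-3934) + 30458)*31208 = (((523/480 - 19614892) + 4744)*(-3934) + 30458)*31208 = ((-9415147637/480 + 4744)*(-3934) + 30458)*31208 = (-9412870517/480*(-3934) + 30458)*31208 = (18515116306939/240 + 30458)*31208 = (18515123616859/240)*31208 = 72227497229366959/30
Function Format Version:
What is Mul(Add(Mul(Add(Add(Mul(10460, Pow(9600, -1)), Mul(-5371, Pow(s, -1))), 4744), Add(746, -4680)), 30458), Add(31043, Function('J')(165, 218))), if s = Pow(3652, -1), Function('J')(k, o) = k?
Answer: Rational(72227497229366959, 30) ≈ 2.4076e+15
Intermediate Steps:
s = Rational(1, 3652) ≈ 0.00027382
Mul(Add(Mul(Add(Add(Mul(10460, Pow(9600, -1)), Mul(-5371, Pow(s, -1))), 4744), Add(746, -4680)), 30458), Add(31043, Function('J')(165, 218))) = Mul(Add(Mul(Add(Add(Mul(10460, Pow(9600, -1)), Mul(-5371, Pow(Rational(1, 3652), -1))), 4744), Add(746, -4680)), 30458), Add(31043, 165)) = Mul(Add(Mul(Add(Add(Mul(10460, Rational(1, 9600)), Mul(-5371, 3652)), 4744), -3934), 30458), 31208) = Mul(Add(Mul(Add(Add(Rational(523, 480), -19614892), 4744), -3934), 30458), 31208) = Mul(Add(Mul(Add(Rational(-9415147637, 480), 4744), -3934), 30458), 31208) = Mul(Add(Mul(Rational(-9412870517, 480), -3934), 30458), 31208) = Mul(Add(Rational(18515116306939, 240), 30458), 31208) = Mul(Rational(18515123616859, 240), 31208) = Rational(72227497229366959, 30)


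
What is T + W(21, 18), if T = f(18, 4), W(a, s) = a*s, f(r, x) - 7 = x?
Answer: 389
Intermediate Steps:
f(r, x) = 7 + x
T = 11 (T = 7 + 4 = 11)
T + W(21, 18) = 11 + 21*18 = 11 + 378 = 389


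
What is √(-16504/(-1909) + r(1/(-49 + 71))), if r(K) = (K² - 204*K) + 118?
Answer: √207029257449/41998 ≈ 10.834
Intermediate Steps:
r(K) = 118 + K² - 204*K
√(-16504/(-1909) + r(1/(-49 + 71))) = √(-16504/(-1909) + (118 + (1/(-49 + 71))² - 204/(-49 + 71))) = √(-16504*(-1/1909) + (118 + (1/22)² - 204/22)) = √(16504/1909 + (118 + (1/22)² - 204*1/22)) = √(16504/1909 + (118 + 1/484 - 102/11)) = √(16504/1909 + 52625/484) = √(108449061/923956) = √207029257449/41998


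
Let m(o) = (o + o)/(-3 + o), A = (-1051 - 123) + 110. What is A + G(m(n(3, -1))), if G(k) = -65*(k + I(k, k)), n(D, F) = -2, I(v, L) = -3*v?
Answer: -960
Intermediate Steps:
A = -1064 (A = -1174 + 110 = -1064)
m(o) = 2*o/(-3 + o) (m(o) = (2*o)/(-3 + o) = 2*o/(-3 + o))
G(k) = 130*k (G(k) = -65*(k - 3*k) = -(-130)*k = 130*k)
A + G(m(n(3, -1))) = -1064 + 130*(2*(-2)/(-3 - 2)) = -1064 + 130*(2*(-2)/(-5)) = -1064 + 130*(2*(-2)*(-1/5)) = -1064 + 130*(4/5) = -1064 + 104 = -960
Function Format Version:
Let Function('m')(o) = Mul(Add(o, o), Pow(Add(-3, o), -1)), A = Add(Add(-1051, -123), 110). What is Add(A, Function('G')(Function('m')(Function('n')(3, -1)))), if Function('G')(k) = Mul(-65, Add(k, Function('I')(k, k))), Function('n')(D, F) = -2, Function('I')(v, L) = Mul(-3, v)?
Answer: -960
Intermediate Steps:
A = -1064 (A = Add(-1174, 110) = -1064)
Function('m')(o) = Mul(2, o, Pow(Add(-3, o), -1)) (Function('m')(o) = Mul(Mul(2, o), Pow(Add(-3, o), -1)) = Mul(2, o, Pow(Add(-3, o), -1)))
Function('G')(k) = Mul(130, k) (Function('G')(k) = Mul(-65, Add(k, Mul(-3, k))) = Mul(-65, Mul(-2, k)) = Mul(130, k))
Add(A, Function('G')(Function('m')(Function('n')(3, -1)))) = Add(-1064, Mul(130, Mul(2, -2, Pow(Add(-3, -2), -1)))) = Add(-1064, Mul(130, Mul(2, -2, Pow(-5, -1)))) = Add(-1064, Mul(130, Mul(2, -2, Rational(-1, 5)))) = Add(-1064, Mul(130, Rational(4, 5))) = Add(-1064, 104) = -960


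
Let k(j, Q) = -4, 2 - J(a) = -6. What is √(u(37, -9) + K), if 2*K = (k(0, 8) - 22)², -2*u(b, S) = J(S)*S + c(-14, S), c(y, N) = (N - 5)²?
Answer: 2*√69 ≈ 16.613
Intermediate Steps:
J(a) = 8 (J(a) = 2 - 1*(-6) = 2 + 6 = 8)
c(y, N) = (-5 + N)²
u(b, S) = -4*S - (-5 + S)²/2 (u(b, S) = -(8*S + (-5 + S)²)/2 = -((-5 + S)² + 8*S)/2 = -4*S - (-5 + S)²/2)
K = 338 (K = (-4 - 22)²/2 = (½)*(-26)² = (½)*676 = 338)
√(u(37, -9) + K) = √((-25/2 - 9 - ½*(-9)²) + 338) = √((-25/2 - 9 - ½*81) + 338) = √((-25/2 - 9 - 81/2) + 338) = √(-62 + 338) = √276 = 2*√69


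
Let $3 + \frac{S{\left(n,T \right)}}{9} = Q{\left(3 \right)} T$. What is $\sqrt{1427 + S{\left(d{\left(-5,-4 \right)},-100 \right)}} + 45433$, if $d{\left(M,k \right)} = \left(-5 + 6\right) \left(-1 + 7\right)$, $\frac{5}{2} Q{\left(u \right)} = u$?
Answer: $45433 + 8 \sqrt{5} \approx 45451.0$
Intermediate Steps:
$Q{\left(u \right)} = \frac{2 u}{5}$
$d{\left(M,k \right)} = 6$ ($d{\left(M,k \right)} = 1 \cdot 6 = 6$)
$S{\left(n,T \right)} = -27 + \frac{54 T}{5}$ ($S{\left(n,T \right)} = -27 + 9 \cdot \frac{2}{5} \cdot 3 T = -27 + 9 \frac{6 T}{5} = -27 + \frac{54 T}{5}$)
$\sqrt{1427 + S{\left(d{\left(-5,-4 \right)},-100 \right)}} + 45433 = \sqrt{1427 + \left(-27 + \frac{54}{5} \left(-100\right)\right)} + 45433 = \sqrt{1427 - 1107} + 45433 = \sqrt{320} + 45433 = 8 \sqrt{5} + 45433 = 45433 + 8 \sqrt{5}$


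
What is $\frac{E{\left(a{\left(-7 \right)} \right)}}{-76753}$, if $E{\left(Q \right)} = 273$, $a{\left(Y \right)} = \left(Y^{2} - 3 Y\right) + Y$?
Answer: $- \frac{273}{76753} \approx -0.0035569$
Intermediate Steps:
$a{\left(Y \right)} = Y^{2} - 2 Y$
$\frac{E{\left(a{\left(-7 \right)} \right)}}{-76753} = \frac{273}{-76753} = 273 \left(- \frac{1}{76753}\right) = - \frac{273}{76753}$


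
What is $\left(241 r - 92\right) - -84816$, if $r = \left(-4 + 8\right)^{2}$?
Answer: $88580$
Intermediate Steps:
$r = 16$ ($r = 4^{2} = 16$)
$\left(241 r - 92\right) - -84816 = \left(241 \cdot 16 - 92\right) - -84816 = \left(3856 - 92\right) + 84816 = 3764 + 84816 = 88580$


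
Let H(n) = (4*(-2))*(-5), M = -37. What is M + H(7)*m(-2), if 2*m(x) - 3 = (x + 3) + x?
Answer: 3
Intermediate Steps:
m(x) = 3 + x (m(x) = 3/2 + ((x + 3) + x)/2 = 3/2 + ((3 + x) + x)/2 = 3/2 + (3 + 2*x)/2 = 3/2 + (3/2 + x) = 3 + x)
H(n) = 40 (H(n) = -8*(-5) = 40)
M + H(7)*m(-2) = -37 + 40*(3 - 2) = -37 + 40*1 = -37 + 40 = 3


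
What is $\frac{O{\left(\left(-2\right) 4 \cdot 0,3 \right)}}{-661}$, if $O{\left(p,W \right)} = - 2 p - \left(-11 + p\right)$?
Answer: $- \frac{11}{661} \approx -0.016641$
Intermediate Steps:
$O{\left(p,W \right)} = 11 - 3 p$
$\frac{O{\left(\left(-2\right) 4 \cdot 0,3 \right)}}{-661} = \frac{11 - 3 \left(-2\right) 4 \cdot 0}{-661} = \left(11 - 3 \left(\left(-8\right) 0\right)\right) \left(- \frac{1}{661}\right) = \left(11 - 0\right) \left(- \frac{1}{661}\right) = \left(11 + 0\right) \left(- \frac{1}{661}\right) = 11 \left(- \frac{1}{661}\right) = - \frac{11}{661}$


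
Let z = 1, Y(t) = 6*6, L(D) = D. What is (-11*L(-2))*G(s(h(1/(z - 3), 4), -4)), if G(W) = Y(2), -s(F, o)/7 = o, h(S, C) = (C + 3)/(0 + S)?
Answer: 792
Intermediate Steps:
Y(t) = 36
h(S, C) = (3 + C)/S
s(F, o) = -7*o
G(W) = 36
(-11*L(-2))*G(s(h(1/(z - 3), 4), -4)) = -11*(-2)*36 = 22*36 = 792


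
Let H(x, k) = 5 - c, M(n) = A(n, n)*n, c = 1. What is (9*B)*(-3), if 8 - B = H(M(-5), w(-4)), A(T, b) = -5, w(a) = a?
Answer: -108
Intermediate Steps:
M(n) = -5*n
H(x, k) = 4 (H(x, k) = 5 - 1*1 = 5 - 1 = 4)
B = 4 (B = 8 - 1*4 = 8 - 4 = 4)
(9*B)*(-3) = (9*4)*(-3) = 36*(-3) = -108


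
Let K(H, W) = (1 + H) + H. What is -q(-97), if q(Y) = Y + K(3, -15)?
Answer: 90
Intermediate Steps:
K(H, W) = 1 + 2*H
q(Y) = 7 + Y (q(Y) = Y + (1 + 2*3) = Y + (1 + 6) = Y + 7 = 7 + Y)
-q(-97) = -(7 - 97) = -1*(-90) = 90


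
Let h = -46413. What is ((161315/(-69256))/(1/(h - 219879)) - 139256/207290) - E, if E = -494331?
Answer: 181831573097683/163137230 ≈ 1.1146e+6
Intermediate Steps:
((161315/(-69256))/(1/(h - 219879)) - 139256/207290) - E = ((161315/(-69256))/(1/(-46413 - 219879)) - 139256/207290) - 1*(-494331) = ((161315*(-1/69256))/(1/(-266292)) - 139256*1/207290) + 494331 = (-14665/(6296*(-1/266292)) - 69628/103645) + 494331 = (-14665/6296*(-266292) - 69628/103645) + 494331 = (976293045/1574 - 69628/103645) + 494331 = 101187783054553/163137230 + 494331 = 181831573097683/163137230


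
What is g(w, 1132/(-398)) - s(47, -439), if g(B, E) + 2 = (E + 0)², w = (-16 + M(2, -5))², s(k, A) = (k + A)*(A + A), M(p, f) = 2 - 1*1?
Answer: -13629472622/39601 ≈ -3.4417e+5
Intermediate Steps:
M(p, f) = 1 (M(p, f) = 2 - 1 = 1)
s(k, A) = 2*A*(A + k) (s(k, A) = (A + k)*(2*A) = 2*A*(A + k))
w = 225 (w = (-16 + 1)² = (-15)² = 225)
g(B, E) = -2 + E² (g(B, E) = -2 + (E + 0)² = -2 + E²)
g(w, 1132/(-398)) - s(47, -439) = (-2 + (1132/(-398))²) - 2*(-439)*(-439 + 47) = (-2 + (1132*(-1/398))²) - 2*(-439)*(-392) = (-2 + (-566/199)²) - 1*344176 = (-2 + 320356/39601) - 344176 = 241154/39601 - 344176 = -13629472622/39601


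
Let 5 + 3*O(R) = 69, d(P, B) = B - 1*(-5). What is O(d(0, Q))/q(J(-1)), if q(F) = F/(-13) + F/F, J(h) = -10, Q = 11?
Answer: 832/69 ≈ 12.058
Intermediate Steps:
d(P, B) = 5 + B (d(P, B) = B + 5 = 5 + B)
O(R) = 64/3 (O(R) = -5/3 + (1/3)*69 = -5/3 + 23 = 64/3)
q(F) = 1 - F/13 (q(F) = F*(-1/13) + 1 = -F/13 + 1 = 1 - F/13)
O(d(0, Q))/q(J(-1)) = 64/(3*(1 - 1/13*(-10))) = 64/(3*(1 + 10/13)) = 64/(3*(23/13)) = (64/3)*(13/23) = 832/69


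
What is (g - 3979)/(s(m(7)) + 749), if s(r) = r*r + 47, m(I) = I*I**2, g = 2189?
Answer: -358/23689 ≈ -0.015113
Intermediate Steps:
m(I) = I**3
s(r) = 47 + r**2 (s(r) = r**2 + 47 = 47 + r**2)
(g - 3979)/(s(m(7)) + 749) = (2189 - 3979)/((47 + (7**3)**2) + 749) = -1790/((47 + 343**2) + 749) = -1790/((47 + 117649) + 749) = -1790/(117696 + 749) = -1790/118445 = -1790*1/118445 = -358/23689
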